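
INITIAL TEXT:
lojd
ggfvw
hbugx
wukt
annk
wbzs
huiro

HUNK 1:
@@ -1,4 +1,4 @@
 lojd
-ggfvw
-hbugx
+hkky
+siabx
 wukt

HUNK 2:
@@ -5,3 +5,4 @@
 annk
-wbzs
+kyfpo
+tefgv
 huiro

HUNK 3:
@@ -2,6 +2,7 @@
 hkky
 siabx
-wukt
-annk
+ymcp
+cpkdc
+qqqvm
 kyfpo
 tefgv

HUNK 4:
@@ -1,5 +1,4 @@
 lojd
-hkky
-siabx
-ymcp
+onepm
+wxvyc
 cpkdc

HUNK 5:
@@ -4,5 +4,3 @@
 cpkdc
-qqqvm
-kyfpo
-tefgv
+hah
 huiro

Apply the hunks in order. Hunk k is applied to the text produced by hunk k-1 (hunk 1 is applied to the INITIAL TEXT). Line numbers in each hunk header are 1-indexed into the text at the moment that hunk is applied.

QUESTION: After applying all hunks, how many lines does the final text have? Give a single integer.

Answer: 6

Derivation:
Hunk 1: at line 1 remove [ggfvw,hbugx] add [hkky,siabx] -> 7 lines: lojd hkky siabx wukt annk wbzs huiro
Hunk 2: at line 5 remove [wbzs] add [kyfpo,tefgv] -> 8 lines: lojd hkky siabx wukt annk kyfpo tefgv huiro
Hunk 3: at line 2 remove [wukt,annk] add [ymcp,cpkdc,qqqvm] -> 9 lines: lojd hkky siabx ymcp cpkdc qqqvm kyfpo tefgv huiro
Hunk 4: at line 1 remove [hkky,siabx,ymcp] add [onepm,wxvyc] -> 8 lines: lojd onepm wxvyc cpkdc qqqvm kyfpo tefgv huiro
Hunk 5: at line 4 remove [qqqvm,kyfpo,tefgv] add [hah] -> 6 lines: lojd onepm wxvyc cpkdc hah huiro
Final line count: 6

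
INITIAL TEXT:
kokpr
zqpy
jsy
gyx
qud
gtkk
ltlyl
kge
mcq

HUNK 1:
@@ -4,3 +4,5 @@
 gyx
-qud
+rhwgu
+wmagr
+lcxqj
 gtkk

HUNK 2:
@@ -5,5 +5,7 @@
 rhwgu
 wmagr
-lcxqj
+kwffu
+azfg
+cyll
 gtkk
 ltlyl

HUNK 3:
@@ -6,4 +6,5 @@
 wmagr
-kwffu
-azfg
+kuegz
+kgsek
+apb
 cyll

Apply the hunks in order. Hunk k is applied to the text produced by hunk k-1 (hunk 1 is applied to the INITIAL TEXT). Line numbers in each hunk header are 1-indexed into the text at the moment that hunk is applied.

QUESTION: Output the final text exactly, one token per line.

Answer: kokpr
zqpy
jsy
gyx
rhwgu
wmagr
kuegz
kgsek
apb
cyll
gtkk
ltlyl
kge
mcq

Derivation:
Hunk 1: at line 4 remove [qud] add [rhwgu,wmagr,lcxqj] -> 11 lines: kokpr zqpy jsy gyx rhwgu wmagr lcxqj gtkk ltlyl kge mcq
Hunk 2: at line 5 remove [lcxqj] add [kwffu,azfg,cyll] -> 13 lines: kokpr zqpy jsy gyx rhwgu wmagr kwffu azfg cyll gtkk ltlyl kge mcq
Hunk 3: at line 6 remove [kwffu,azfg] add [kuegz,kgsek,apb] -> 14 lines: kokpr zqpy jsy gyx rhwgu wmagr kuegz kgsek apb cyll gtkk ltlyl kge mcq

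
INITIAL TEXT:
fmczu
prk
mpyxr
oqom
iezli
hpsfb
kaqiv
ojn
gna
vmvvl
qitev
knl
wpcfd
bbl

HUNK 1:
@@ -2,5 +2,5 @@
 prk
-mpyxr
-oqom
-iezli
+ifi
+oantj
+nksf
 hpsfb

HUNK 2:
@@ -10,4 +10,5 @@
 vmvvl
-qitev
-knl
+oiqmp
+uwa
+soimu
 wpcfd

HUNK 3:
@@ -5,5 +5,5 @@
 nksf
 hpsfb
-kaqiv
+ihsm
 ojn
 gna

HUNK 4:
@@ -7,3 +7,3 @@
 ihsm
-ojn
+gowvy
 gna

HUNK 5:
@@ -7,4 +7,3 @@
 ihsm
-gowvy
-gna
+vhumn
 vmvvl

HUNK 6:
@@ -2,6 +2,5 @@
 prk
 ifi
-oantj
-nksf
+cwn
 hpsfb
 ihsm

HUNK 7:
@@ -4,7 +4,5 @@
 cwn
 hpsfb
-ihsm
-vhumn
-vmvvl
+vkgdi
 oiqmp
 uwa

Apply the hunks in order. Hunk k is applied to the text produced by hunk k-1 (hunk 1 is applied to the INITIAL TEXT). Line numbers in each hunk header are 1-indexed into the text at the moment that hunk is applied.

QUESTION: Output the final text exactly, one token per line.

Answer: fmczu
prk
ifi
cwn
hpsfb
vkgdi
oiqmp
uwa
soimu
wpcfd
bbl

Derivation:
Hunk 1: at line 2 remove [mpyxr,oqom,iezli] add [ifi,oantj,nksf] -> 14 lines: fmczu prk ifi oantj nksf hpsfb kaqiv ojn gna vmvvl qitev knl wpcfd bbl
Hunk 2: at line 10 remove [qitev,knl] add [oiqmp,uwa,soimu] -> 15 lines: fmczu prk ifi oantj nksf hpsfb kaqiv ojn gna vmvvl oiqmp uwa soimu wpcfd bbl
Hunk 3: at line 5 remove [kaqiv] add [ihsm] -> 15 lines: fmczu prk ifi oantj nksf hpsfb ihsm ojn gna vmvvl oiqmp uwa soimu wpcfd bbl
Hunk 4: at line 7 remove [ojn] add [gowvy] -> 15 lines: fmczu prk ifi oantj nksf hpsfb ihsm gowvy gna vmvvl oiqmp uwa soimu wpcfd bbl
Hunk 5: at line 7 remove [gowvy,gna] add [vhumn] -> 14 lines: fmczu prk ifi oantj nksf hpsfb ihsm vhumn vmvvl oiqmp uwa soimu wpcfd bbl
Hunk 6: at line 2 remove [oantj,nksf] add [cwn] -> 13 lines: fmczu prk ifi cwn hpsfb ihsm vhumn vmvvl oiqmp uwa soimu wpcfd bbl
Hunk 7: at line 4 remove [ihsm,vhumn,vmvvl] add [vkgdi] -> 11 lines: fmczu prk ifi cwn hpsfb vkgdi oiqmp uwa soimu wpcfd bbl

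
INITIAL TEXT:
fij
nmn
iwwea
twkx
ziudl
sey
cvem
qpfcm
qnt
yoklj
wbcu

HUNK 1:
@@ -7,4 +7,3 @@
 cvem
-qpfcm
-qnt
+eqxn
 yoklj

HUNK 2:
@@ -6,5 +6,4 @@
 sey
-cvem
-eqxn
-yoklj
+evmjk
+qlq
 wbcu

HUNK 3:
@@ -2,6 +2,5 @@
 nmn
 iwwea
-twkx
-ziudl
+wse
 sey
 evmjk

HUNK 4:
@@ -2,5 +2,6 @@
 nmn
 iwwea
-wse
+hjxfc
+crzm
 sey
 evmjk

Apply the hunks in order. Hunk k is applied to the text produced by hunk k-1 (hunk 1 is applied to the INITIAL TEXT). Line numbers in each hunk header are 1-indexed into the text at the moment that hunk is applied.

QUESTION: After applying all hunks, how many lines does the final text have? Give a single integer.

Answer: 9

Derivation:
Hunk 1: at line 7 remove [qpfcm,qnt] add [eqxn] -> 10 lines: fij nmn iwwea twkx ziudl sey cvem eqxn yoklj wbcu
Hunk 2: at line 6 remove [cvem,eqxn,yoklj] add [evmjk,qlq] -> 9 lines: fij nmn iwwea twkx ziudl sey evmjk qlq wbcu
Hunk 3: at line 2 remove [twkx,ziudl] add [wse] -> 8 lines: fij nmn iwwea wse sey evmjk qlq wbcu
Hunk 4: at line 2 remove [wse] add [hjxfc,crzm] -> 9 lines: fij nmn iwwea hjxfc crzm sey evmjk qlq wbcu
Final line count: 9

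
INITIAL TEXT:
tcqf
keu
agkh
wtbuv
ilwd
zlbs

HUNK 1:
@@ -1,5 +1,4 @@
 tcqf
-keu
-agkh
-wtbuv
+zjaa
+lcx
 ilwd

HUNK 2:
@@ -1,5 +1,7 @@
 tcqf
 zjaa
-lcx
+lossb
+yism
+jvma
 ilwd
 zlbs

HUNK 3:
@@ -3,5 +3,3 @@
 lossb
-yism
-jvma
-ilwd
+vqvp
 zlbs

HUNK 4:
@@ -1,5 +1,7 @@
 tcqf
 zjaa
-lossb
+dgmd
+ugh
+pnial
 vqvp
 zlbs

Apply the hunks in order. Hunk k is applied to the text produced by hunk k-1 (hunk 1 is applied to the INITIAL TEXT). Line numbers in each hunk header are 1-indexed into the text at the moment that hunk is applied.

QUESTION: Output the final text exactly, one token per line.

Answer: tcqf
zjaa
dgmd
ugh
pnial
vqvp
zlbs

Derivation:
Hunk 1: at line 1 remove [keu,agkh,wtbuv] add [zjaa,lcx] -> 5 lines: tcqf zjaa lcx ilwd zlbs
Hunk 2: at line 1 remove [lcx] add [lossb,yism,jvma] -> 7 lines: tcqf zjaa lossb yism jvma ilwd zlbs
Hunk 3: at line 3 remove [yism,jvma,ilwd] add [vqvp] -> 5 lines: tcqf zjaa lossb vqvp zlbs
Hunk 4: at line 1 remove [lossb] add [dgmd,ugh,pnial] -> 7 lines: tcqf zjaa dgmd ugh pnial vqvp zlbs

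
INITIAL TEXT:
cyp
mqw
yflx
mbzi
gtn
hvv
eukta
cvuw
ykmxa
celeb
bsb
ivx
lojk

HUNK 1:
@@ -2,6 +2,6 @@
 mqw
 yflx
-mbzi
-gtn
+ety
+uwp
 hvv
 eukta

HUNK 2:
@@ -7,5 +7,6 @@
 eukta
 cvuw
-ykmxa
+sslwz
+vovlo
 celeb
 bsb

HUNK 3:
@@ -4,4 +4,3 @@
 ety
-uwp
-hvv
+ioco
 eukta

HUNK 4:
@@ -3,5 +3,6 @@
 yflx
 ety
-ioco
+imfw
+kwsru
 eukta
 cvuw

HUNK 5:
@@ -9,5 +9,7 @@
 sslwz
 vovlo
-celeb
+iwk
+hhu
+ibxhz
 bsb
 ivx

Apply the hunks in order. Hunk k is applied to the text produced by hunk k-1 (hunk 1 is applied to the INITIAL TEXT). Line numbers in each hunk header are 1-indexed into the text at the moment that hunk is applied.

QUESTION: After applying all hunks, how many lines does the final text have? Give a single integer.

Answer: 16

Derivation:
Hunk 1: at line 2 remove [mbzi,gtn] add [ety,uwp] -> 13 lines: cyp mqw yflx ety uwp hvv eukta cvuw ykmxa celeb bsb ivx lojk
Hunk 2: at line 7 remove [ykmxa] add [sslwz,vovlo] -> 14 lines: cyp mqw yflx ety uwp hvv eukta cvuw sslwz vovlo celeb bsb ivx lojk
Hunk 3: at line 4 remove [uwp,hvv] add [ioco] -> 13 lines: cyp mqw yflx ety ioco eukta cvuw sslwz vovlo celeb bsb ivx lojk
Hunk 4: at line 3 remove [ioco] add [imfw,kwsru] -> 14 lines: cyp mqw yflx ety imfw kwsru eukta cvuw sslwz vovlo celeb bsb ivx lojk
Hunk 5: at line 9 remove [celeb] add [iwk,hhu,ibxhz] -> 16 lines: cyp mqw yflx ety imfw kwsru eukta cvuw sslwz vovlo iwk hhu ibxhz bsb ivx lojk
Final line count: 16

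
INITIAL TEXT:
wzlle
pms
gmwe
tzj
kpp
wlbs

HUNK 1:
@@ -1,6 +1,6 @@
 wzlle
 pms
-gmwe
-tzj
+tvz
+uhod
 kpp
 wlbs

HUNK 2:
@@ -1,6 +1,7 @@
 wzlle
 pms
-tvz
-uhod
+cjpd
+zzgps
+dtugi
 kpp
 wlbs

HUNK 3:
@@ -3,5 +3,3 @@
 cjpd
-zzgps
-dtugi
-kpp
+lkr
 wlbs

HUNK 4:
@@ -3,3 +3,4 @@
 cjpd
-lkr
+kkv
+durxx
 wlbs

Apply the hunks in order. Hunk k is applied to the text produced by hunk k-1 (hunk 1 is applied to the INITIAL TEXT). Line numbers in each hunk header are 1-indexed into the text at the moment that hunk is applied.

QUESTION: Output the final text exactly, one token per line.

Answer: wzlle
pms
cjpd
kkv
durxx
wlbs

Derivation:
Hunk 1: at line 1 remove [gmwe,tzj] add [tvz,uhod] -> 6 lines: wzlle pms tvz uhod kpp wlbs
Hunk 2: at line 1 remove [tvz,uhod] add [cjpd,zzgps,dtugi] -> 7 lines: wzlle pms cjpd zzgps dtugi kpp wlbs
Hunk 3: at line 3 remove [zzgps,dtugi,kpp] add [lkr] -> 5 lines: wzlle pms cjpd lkr wlbs
Hunk 4: at line 3 remove [lkr] add [kkv,durxx] -> 6 lines: wzlle pms cjpd kkv durxx wlbs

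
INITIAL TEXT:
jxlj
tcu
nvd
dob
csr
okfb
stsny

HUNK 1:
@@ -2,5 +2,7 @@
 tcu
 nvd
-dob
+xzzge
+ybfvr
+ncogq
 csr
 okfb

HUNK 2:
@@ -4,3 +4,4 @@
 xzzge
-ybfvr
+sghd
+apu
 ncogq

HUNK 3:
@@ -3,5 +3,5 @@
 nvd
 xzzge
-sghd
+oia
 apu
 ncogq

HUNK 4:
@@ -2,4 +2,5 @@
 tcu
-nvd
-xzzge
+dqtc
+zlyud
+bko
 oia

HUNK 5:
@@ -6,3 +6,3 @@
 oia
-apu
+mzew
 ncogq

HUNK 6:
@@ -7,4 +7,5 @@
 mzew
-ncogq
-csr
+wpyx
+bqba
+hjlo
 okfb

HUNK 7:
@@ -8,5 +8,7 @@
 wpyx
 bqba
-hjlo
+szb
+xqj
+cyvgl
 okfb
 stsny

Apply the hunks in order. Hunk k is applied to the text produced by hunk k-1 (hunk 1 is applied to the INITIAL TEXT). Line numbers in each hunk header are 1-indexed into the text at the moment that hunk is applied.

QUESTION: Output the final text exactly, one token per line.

Answer: jxlj
tcu
dqtc
zlyud
bko
oia
mzew
wpyx
bqba
szb
xqj
cyvgl
okfb
stsny

Derivation:
Hunk 1: at line 2 remove [dob] add [xzzge,ybfvr,ncogq] -> 9 lines: jxlj tcu nvd xzzge ybfvr ncogq csr okfb stsny
Hunk 2: at line 4 remove [ybfvr] add [sghd,apu] -> 10 lines: jxlj tcu nvd xzzge sghd apu ncogq csr okfb stsny
Hunk 3: at line 3 remove [sghd] add [oia] -> 10 lines: jxlj tcu nvd xzzge oia apu ncogq csr okfb stsny
Hunk 4: at line 2 remove [nvd,xzzge] add [dqtc,zlyud,bko] -> 11 lines: jxlj tcu dqtc zlyud bko oia apu ncogq csr okfb stsny
Hunk 5: at line 6 remove [apu] add [mzew] -> 11 lines: jxlj tcu dqtc zlyud bko oia mzew ncogq csr okfb stsny
Hunk 6: at line 7 remove [ncogq,csr] add [wpyx,bqba,hjlo] -> 12 lines: jxlj tcu dqtc zlyud bko oia mzew wpyx bqba hjlo okfb stsny
Hunk 7: at line 8 remove [hjlo] add [szb,xqj,cyvgl] -> 14 lines: jxlj tcu dqtc zlyud bko oia mzew wpyx bqba szb xqj cyvgl okfb stsny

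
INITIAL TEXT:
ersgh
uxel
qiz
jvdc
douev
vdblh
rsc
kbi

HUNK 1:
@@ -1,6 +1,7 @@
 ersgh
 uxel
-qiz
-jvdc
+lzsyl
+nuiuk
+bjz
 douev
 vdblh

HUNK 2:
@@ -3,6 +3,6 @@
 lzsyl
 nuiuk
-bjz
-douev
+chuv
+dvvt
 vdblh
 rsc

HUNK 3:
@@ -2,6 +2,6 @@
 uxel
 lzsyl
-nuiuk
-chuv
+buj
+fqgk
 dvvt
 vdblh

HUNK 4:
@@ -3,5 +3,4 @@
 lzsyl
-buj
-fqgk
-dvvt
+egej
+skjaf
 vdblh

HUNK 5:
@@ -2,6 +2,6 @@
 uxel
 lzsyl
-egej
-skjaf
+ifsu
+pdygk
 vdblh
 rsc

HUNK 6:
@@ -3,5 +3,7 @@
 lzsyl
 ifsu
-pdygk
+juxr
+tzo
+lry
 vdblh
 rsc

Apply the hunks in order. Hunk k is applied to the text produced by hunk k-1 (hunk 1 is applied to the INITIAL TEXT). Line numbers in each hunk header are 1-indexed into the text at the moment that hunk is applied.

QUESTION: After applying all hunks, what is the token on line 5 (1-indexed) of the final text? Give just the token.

Hunk 1: at line 1 remove [qiz,jvdc] add [lzsyl,nuiuk,bjz] -> 9 lines: ersgh uxel lzsyl nuiuk bjz douev vdblh rsc kbi
Hunk 2: at line 3 remove [bjz,douev] add [chuv,dvvt] -> 9 lines: ersgh uxel lzsyl nuiuk chuv dvvt vdblh rsc kbi
Hunk 3: at line 2 remove [nuiuk,chuv] add [buj,fqgk] -> 9 lines: ersgh uxel lzsyl buj fqgk dvvt vdblh rsc kbi
Hunk 4: at line 3 remove [buj,fqgk,dvvt] add [egej,skjaf] -> 8 lines: ersgh uxel lzsyl egej skjaf vdblh rsc kbi
Hunk 5: at line 2 remove [egej,skjaf] add [ifsu,pdygk] -> 8 lines: ersgh uxel lzsyl ifsu pdygk vdblh rsc kbi
Hunk 6: at line 3 remove [pdygk] add [juxr,tzo,lry] -> 10 lines: ersgh uxel lzsyl ifsu juxr tzo lry vdblh rsc kbi
Final line 5: juxr

Answer: juxr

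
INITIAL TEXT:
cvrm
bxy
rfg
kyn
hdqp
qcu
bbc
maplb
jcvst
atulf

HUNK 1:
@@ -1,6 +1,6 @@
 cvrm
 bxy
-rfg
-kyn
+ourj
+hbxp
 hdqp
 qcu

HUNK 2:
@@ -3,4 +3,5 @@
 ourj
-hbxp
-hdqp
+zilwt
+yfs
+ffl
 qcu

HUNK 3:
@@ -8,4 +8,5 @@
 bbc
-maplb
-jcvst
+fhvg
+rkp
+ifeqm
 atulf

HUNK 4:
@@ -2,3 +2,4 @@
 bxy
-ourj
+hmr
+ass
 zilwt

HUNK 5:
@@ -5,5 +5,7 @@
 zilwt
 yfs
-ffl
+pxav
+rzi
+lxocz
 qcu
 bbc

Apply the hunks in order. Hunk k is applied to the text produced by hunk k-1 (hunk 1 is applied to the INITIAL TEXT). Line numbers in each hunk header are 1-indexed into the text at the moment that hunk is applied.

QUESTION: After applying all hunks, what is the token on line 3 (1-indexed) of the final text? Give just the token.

Answer: hmr

Derivation:
Hunk 1: at line 1 remove [rfg,kyn] add [ourj,hbxp] -> 10 lines: cvrm bxy ourj hbxp hdqp qcu bbc maplb jcvst atulf
Hunk 2: at line 3 remove [hbxp,hdqp] add [zilwt,yfs,ffl] -> 11 lines: cvrm bxy ourj zilwt yfs ffl qcu bbc maplb jcvst atulf
Hunk 3: at line 8 remove [maplb,jcvst] add [fhvg,rkp,ifeqm] -> 12 lines: cvrm bxy ourj zilwt yfs ffl qcu bbc fhvg rkp ifeqm atulf
Hunk 4: at line 2 remove [ourj] add [hmr,ass] -> 13 lines: cvrm bxy hmr ass zilwt yfs ffl qcu bbc fhvg rkp ifeqm atulf
Hunk 5: at line 5 remove [ffl] add [pxav,rzi,lxocz] -> 15 lines: cvrm bxy hmr ass zilwt yfs pxav rzi lxocz qcu bbc fhvg rkp ifeqm atulf
Final line 3: hmr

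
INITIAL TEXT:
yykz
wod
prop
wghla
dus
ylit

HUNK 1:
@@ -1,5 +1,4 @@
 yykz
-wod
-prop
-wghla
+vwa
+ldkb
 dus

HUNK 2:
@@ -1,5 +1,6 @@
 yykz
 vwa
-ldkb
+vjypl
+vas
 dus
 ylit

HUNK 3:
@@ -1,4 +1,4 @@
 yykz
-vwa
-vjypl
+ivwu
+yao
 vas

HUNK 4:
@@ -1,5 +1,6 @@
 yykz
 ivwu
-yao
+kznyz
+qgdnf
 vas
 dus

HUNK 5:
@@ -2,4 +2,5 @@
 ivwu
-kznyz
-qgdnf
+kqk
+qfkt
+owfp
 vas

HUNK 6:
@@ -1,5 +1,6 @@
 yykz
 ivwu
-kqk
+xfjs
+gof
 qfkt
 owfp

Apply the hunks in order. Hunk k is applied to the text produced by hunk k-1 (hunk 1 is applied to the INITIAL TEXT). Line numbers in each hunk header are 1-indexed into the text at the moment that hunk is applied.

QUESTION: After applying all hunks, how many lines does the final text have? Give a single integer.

Hunk 1: at line 1 remove [wod,prop,wghla] add [vwa,ldkb] -> 5 lines: yykz vwa ldkb dus ylit
Hunk 2: at line 1 remove [ldkb] add [vjypl,vas] -> 6 lines: yykz vwa vjypl vas dus ylit
Hunk 3: at line 1 remove [vwa,vjypl] add [ivwu,yao] -> 6 lines: yykz ivwu yao vas dus ylit
Hunk 4: at line 1 remove [yao] add [kznyz,qgdnf] -> 7 lines: yykz ivwu kznyz qgdnf vas dus ylit
Hunk 5: at line 2 remove [kznyz,qgdnf] add [kqk,qfkt,owfp] -> 8 lines: yykz ivwu kqk qfkt owfp vas dus ylit
Hunk 6: at line 1 remove [kqk] add [xfjs,gof] -> 9 lines: yykz ivwu xfjs gof qfkt owfp vas dus ylit
Final line count: 9

Answer: 9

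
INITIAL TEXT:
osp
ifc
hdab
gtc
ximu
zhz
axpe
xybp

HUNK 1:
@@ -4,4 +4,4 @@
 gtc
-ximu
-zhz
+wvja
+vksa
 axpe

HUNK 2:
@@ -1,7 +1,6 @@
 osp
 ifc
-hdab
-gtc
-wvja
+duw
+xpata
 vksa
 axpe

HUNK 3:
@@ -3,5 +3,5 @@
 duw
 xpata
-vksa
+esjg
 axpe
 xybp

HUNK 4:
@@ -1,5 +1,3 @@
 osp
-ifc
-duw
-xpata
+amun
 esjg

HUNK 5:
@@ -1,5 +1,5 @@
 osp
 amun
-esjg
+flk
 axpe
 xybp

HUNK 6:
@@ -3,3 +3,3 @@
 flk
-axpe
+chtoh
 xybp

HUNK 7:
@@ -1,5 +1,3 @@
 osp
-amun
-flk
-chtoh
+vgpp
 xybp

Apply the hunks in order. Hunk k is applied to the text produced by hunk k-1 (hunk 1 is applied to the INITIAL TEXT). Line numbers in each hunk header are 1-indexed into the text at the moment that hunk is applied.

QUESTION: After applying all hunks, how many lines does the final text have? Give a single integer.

Answer: 3

Derivation:
Hunk 1: at line 4 remove [ximu,zhz] add [wvja,vksa] -> 8 lines: osp ifc hdab gtc wvja vksa axpe xybp
Hunk 2: at line 1 remove [hdab,gtc,wvja] add [duw,xpata] -> 7 lines: osp ifc duw xpata vksa axpe xybp
Hunk 3: at line 3 remove [vksa] add [esjg] -> 7 lines: osp ifc duw xpata esjg axpe xybp
Hunk 4: at line 1 remove [ifc,duw,xpata] add [amun] -> 5 lines: osp amun esjg axpe xybp
Hunk 5: at line 1 remove [esjg] add [flk] -> 5 lines: osp amun flk axpe xybp
Hunk 6: at line 3 remove [axpe] add [chtoh] -> 5 lines: osp amun flk chtoh xybp
Hunk 7: at line 1 remove [amun,flk,chtoh] add [vgpp] -> 3 lines: osp vgpp xybp
Final line count: 3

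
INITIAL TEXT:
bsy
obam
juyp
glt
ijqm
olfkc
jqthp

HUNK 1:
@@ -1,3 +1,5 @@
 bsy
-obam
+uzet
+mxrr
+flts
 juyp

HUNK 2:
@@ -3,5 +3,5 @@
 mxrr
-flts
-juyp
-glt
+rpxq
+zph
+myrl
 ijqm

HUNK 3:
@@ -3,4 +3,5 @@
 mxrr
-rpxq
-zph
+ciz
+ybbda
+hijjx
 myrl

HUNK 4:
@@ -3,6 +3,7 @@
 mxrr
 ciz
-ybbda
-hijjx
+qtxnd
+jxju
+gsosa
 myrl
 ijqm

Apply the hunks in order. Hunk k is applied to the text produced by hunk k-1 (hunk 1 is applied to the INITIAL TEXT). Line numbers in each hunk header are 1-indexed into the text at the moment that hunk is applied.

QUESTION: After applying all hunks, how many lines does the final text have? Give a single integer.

Hunk 1: at line 1 remove [obam] add [uzet,mxrr,flts] -> 9 lines: bsy uzet mxrr flts juyp glt ijqm olfkc jqthp
Hunk 2: at line 3 remove [flts,juyp,glt] add [rpxq,zph,myrl] -> 9 lines: bsy uzet mxrr rpxq zph myrl ijqm olfkc jqthp
Hunk 3: at line 3 remove [rpxq,zph] add [ciz,ybbda,hijjx] -> 10 lines: bsy uzet mxrr ciz ybbda hijjx myrl ijqm olfkc jqthp
Hunk 4: at line 3 remove [ybbda,hijjx] add [qtxnd,jxju,gsosa] -> 11 lines: bsy uzet mxrr ciz qtxnd jxju gsosa myrl ijqm olfkc jqthp
Final line count: 11

Answer: 11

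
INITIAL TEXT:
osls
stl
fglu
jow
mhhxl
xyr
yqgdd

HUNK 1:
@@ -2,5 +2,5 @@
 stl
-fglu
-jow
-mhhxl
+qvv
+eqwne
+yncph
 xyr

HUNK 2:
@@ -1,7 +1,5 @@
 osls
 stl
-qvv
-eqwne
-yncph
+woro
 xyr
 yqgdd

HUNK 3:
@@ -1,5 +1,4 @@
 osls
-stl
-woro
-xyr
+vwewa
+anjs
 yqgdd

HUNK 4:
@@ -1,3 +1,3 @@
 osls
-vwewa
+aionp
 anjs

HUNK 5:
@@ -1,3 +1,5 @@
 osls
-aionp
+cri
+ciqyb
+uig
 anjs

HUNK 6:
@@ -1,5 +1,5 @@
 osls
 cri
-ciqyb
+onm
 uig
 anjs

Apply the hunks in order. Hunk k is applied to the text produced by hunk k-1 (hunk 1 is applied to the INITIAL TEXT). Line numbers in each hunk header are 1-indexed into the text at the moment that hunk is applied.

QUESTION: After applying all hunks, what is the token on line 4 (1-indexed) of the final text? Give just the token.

Hunk 1: at line 2 remove [fglu,jow,mhhxl] add [qvv,eqwne,yncph] -> 7 lines: osls stl qvv eqwne yncph xyr yqgdd
Hunk 2: at line 1 remove [qvv,eqwne,yncph] add [woro] -> 5 lines: osls stl woro xyr yqgdd
Hunk 3: at line 1 remove [stl,woro,xyr] add [vwewa,anjs] -> 4 lines: osls vwewa anjs yqgdd
Hunk 4: at line 1 remove [vwewa] add [aionp] -> 4 lines: osls aionp anjs yqgdd
Hunk 5: at line 1 remove [aionp] add [cri,ciqyb,uig] -> 6 lines: osls cri ciqyb uig anjs yqgdd
Hunk 6: at line 1 remove [ciqyb] add [onm] -> 6 lines: osls cri onm uig anjs yqgdd
Final line 4: uig

Answer: uig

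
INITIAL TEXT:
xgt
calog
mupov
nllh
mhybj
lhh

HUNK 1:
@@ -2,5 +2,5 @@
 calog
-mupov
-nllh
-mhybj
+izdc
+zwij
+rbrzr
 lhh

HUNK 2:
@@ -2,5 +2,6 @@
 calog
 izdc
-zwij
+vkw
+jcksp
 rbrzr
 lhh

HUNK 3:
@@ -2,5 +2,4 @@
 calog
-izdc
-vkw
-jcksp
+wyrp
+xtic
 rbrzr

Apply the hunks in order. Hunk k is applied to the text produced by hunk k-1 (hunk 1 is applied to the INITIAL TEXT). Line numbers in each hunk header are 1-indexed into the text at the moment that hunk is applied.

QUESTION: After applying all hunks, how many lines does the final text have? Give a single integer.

Answer: 6

Derivation:
Hunk 1: at line 2 remove [mupov,nllh,mhybj] add [izdc,zwij,rbrzr] -> 6 lines: xgt calog izdc zwij rbrzr lhh
Hunk 2: at line 2 remove [zwij] add [vkw,jcksp] -> 7 lines: xgt calog izdc vkw jcksp rbrzr lhh
Hunk 3: at line 2 remove [izdc,vkw,jcksp] add [wyrp,xtic] -> 6 lines: xgt calog wyrp xtic rbrzr lhh
Final line count: 6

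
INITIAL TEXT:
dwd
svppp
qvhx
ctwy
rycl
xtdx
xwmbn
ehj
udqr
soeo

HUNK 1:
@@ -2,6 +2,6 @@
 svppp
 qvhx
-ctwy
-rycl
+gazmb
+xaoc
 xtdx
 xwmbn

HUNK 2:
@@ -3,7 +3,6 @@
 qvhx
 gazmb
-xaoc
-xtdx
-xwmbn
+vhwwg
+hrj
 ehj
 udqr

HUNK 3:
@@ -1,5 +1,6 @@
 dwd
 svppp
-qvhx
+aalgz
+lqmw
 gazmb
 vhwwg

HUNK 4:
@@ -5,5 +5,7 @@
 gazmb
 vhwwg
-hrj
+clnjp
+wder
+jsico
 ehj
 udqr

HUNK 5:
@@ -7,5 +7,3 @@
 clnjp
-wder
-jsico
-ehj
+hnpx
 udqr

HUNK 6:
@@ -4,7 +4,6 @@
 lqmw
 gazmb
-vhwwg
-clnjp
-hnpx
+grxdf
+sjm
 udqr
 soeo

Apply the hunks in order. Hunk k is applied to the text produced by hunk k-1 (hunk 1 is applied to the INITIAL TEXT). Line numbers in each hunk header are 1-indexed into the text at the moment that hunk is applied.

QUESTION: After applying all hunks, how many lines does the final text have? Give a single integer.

Hunk 1: at line 2 remove [ctwy,rycl] add [gazmb,xaoc] -> 10 lines: dwd svppp qvhx gazmb xaoc xtdx xwmbn ehj udqr soeo
Hunk 2: at line 3 remove [xaoc,xtdx,xwmbn] add [vhwwg,hrj] -> 9 lines: dwd svppp qvhx gazmb vhwwg hrj ehj udqr soeo
Hunk 3: at line 1 remove [qvhx] add [aalgz,lqmw] -> 10 lines: dwd svppp aalgz lqmw gazmb vhwwg hrj ehj udqr soeo
Hunk 4: at line 5 remove [hrj] add [clnjp,wder,jsico] -> 12 lines: dwd svppp aalgz lqmw gazmb vhwwg clnjp wder jsico ehj udqr soeo
Hunk 5: at line 7 remove [wder,jsico,ehj] add [hnpx] -> 10 lines: dwd svppp aalgz lqmw gazmb vhwwg clnjp hnpx udqr soeo
Hunk 6: at line 4 remove [vhwwg,clnjp,hnpx] add [grxdf,sjm] -> 9 lines: dwd svppp aalgz lqmw gazmb grxdf sjm udqr soeo
Final line count: 9

Answer: 9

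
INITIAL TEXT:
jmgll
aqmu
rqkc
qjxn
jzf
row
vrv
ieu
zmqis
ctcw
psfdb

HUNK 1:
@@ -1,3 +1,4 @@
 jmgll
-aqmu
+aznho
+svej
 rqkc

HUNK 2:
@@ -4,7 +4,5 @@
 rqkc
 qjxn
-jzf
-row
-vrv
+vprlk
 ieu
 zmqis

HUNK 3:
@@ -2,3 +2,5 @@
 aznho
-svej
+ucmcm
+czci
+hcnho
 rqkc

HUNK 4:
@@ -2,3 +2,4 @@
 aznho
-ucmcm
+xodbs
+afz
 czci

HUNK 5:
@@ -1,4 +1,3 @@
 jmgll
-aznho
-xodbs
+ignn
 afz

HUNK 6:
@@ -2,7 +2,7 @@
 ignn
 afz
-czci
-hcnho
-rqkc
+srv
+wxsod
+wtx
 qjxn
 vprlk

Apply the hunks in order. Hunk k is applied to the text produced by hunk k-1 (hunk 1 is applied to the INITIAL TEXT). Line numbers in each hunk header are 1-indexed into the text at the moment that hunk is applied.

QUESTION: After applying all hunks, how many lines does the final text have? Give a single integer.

Hunk 1: at line 1 remove [aqmu] add [aznho,svej] -> 12 lines: jmgll aznho svej rqkc qjxn jzf row vrv ieu zmqis ctcw psfdb
Hunk 2: at line 4 remove [jzf,row,vrv] add [vprlk] -> 10 lines: jmgll aznho svej rqkc qjxn vprlk ieu zmqis ctcw psfdb
Hunk 3: at line 2 remove [svej] add [ucmcm,czci,hcnho] -> 12 lines: jmgll aznho ucmcm czci hcnho rqkc qjxn vprlk ieu zmqis ctcw psfdb
Hunk 4: at line 2 remove [ucmcm] add [xodbs,afz] -> 13 lines: jmgll aznho xodbs afz czci hcnho rqkc qjxn vprlk ieu zmqis ctcw psfdb
Hunk 5: at line 1 remove [aznho,xodbs] add [ignn] -> 12 lines: jmgll ignn afz czci hcnho rqkc qjxn vprlk ieu zmqis ctcw psfdb
Hunk 6: at line 2 remove [czci,hcnho,rqkc] add [srv,wxsod,wtx] -> 12 lines: jmgll ignn afz srv wxsod wtx qjxn vprlk ieu zmqis ctcw psfdb
Final line count: 12

Answer: 12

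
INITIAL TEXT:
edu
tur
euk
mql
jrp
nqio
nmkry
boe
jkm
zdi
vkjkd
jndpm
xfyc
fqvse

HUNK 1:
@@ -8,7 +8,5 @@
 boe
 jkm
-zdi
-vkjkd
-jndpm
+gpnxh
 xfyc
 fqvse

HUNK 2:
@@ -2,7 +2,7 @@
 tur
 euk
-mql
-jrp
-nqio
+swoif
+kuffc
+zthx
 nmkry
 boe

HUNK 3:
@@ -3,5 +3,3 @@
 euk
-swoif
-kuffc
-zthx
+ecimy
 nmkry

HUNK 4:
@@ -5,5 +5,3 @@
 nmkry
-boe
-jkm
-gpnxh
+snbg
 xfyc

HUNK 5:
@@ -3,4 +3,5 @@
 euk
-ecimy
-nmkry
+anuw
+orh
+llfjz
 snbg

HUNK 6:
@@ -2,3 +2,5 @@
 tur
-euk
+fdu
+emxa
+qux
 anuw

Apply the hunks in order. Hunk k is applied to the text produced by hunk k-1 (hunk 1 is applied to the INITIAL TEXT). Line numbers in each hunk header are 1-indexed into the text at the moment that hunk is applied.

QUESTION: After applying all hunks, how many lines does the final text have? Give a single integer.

Answer: 11

Derivation:
Hunk 1: at line 8 remove [zdi,vkjkd,jndpm] add [gpnxh] -> 12 lines: edu tur euk mql jrp nqio nmkry boe jkm gpnxh xfyc fqvse
Hunk 2: at line 2 remove [mql,jrp,nqio] add [swoif,kuffc,zthx] -> 12 lines: edu tur euk swoif kuffc zthx nmkry boe jkm gpnxh xfyc fqvse
Hunk 3: at line 3 remove [swoif,kuffc,zthx] add [ecimy] -> 10 lines: edu tur euk ecimy nmkry boe jkm gpnxh xfyc fqvse
Hunk 4: at line 5 remove [boe,jkm,gpnxh] add [snbg] -> 8 lines: edu tur euk ecimy nmkry snbg xfyc fqvse
Hunk 5: at line 3 remove [ecimy,nmkry] add [anuw,orh,llfjz] -> 9 lines: edu tur euk anuw orh llfjz snbg xfyc fqvse
Hunk 6: at line 2 remove [euk] add [fdu,emxa,qux] -> 11 lines: edu tur fdu emxa qux anuw orh llfjz snbg xfyc fqvse
Final line count: 11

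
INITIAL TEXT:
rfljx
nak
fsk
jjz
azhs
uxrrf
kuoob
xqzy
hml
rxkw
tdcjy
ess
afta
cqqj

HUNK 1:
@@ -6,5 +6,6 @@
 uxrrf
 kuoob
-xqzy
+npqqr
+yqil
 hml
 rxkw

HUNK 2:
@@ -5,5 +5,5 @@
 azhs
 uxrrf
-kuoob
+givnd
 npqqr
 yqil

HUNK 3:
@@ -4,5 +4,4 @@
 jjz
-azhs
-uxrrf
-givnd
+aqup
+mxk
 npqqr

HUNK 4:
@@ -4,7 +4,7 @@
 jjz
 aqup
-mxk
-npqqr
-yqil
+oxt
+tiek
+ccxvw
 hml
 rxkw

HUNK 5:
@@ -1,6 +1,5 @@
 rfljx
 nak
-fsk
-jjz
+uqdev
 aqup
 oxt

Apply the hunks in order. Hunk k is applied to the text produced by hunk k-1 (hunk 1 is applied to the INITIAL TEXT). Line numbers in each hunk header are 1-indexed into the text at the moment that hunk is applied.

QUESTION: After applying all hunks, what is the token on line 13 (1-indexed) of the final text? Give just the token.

Answer: cqqj

Derivation:
Hunk 1: at line 6 remove [xqzy] add [npqqr,yqil] -> 15 lines: rfljx nak fsk jjz azhs uxrrf kuoob npqqr yqil hml rxkw tdcjy ess afta cqqj
Hunk 2: at line 5 remove [kuoob] add [givnd] -> 15 lines: rfljx nak fsk jjz azhs uxrrf givnd npqqr yqil hml rxkw tdcjy ess afta cqqj
Hunk 3: at line 4 remove [azhs,uxrrf,givnd] add [aqup,mxk] -> 14 lines: rfljx nak fsk jjz aqup mxk npqqr yqil hml rxkw tdcjy ess afta cqqj
Hunk 4: at line 4 remove [mxk,npqqr,yqil] add [oxt,tiek,ccxvw] -> 14 lines: rfljx nak fsk jjz aqup oxt tiek ccxvw hml rxkw tdcjy ess afta cqqj
Hunk 5: at line 1 remove [fsk,jjz] add [uqdev] -> 13 lines: rfljx nak uqdev aqup oxt tiek ccxvw hml rxkw tdcjy ess afta cqqj
Final line 13: cqqj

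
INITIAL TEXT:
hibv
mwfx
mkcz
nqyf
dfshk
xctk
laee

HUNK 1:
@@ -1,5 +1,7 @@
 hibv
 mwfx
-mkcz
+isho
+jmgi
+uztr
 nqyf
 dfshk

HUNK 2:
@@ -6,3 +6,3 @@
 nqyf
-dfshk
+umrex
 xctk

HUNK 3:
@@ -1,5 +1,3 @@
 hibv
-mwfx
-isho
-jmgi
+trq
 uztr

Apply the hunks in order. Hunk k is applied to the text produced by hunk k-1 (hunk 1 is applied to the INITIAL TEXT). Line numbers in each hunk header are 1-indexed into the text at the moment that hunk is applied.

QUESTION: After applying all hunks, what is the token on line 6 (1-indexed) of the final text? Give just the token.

Answer: xctk

Derivation:
Hunk 1: at line 1 remove [mkcz] add [isho,jmgi,uztr] -> 9 lines: hibv mwfx isho jmgi uztr nqyf dfshk xctk laee
Hunk 2: at line 6 remove [dfshk] add [umrex] -> 9 lines: hibv mwfx isho jmgi uztr nqyf umrex xctk laee
Hunk 3: at line 1 remove [mwfx,isho,jmgi] add [trq] -> 7 lines: hibv trq uztr nqyf umrex xctk laee
Final line 6: xctk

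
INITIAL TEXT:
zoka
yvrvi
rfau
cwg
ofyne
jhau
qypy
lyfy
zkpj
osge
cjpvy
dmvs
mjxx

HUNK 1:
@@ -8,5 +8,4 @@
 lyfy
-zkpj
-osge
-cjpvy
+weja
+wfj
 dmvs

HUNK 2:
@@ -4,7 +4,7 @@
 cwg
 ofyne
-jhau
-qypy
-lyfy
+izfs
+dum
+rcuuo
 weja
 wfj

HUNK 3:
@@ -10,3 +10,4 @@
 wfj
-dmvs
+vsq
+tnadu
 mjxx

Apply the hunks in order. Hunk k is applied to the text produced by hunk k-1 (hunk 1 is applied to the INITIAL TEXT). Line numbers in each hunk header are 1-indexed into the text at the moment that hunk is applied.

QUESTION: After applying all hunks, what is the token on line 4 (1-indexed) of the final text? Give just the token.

Hunk 1: at line 8 remove [zkpj,osge,cjpvy] add [weja,wfj] -> 12 lines: zoka yvrvi rfau cwg ofyne jhau qypy lyfy weja wfj dmvs mjxx
Hunk 2: at line 4 remove [jhau,qypy,lyfy] add [izfs,dum,rcuuo] -> 12 lines: zoka yvrvi rfau cwg ofyne izfs dum rcuuo weja wfj dmvs mjxx
Hunk 3: at line 10 remove [dmvs] add [vsq,tnadu] -> 13 lines: zoka yvrvi rfau cwg ofyne izfs dum rcuuo weja wfj vsq tnadu mjxx
Final line 4: cwg

Answer: cwg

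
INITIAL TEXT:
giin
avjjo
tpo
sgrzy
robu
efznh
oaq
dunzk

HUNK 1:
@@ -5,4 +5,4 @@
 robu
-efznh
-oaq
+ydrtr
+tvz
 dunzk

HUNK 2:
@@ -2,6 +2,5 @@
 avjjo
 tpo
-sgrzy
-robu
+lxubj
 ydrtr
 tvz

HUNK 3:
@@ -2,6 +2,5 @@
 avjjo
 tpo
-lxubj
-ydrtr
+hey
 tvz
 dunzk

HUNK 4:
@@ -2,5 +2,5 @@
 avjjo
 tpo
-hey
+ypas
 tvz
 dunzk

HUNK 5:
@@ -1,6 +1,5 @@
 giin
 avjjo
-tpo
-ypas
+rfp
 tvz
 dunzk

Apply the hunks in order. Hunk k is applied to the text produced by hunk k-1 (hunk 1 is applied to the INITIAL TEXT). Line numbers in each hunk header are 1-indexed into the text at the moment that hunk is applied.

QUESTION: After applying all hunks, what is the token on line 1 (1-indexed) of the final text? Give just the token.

Hunk 1: at line 5 remove [efznh,oaq] add [ydrtr,tvz] -> 8 lines: giin avjjo tpo sgrzy robu ydrtr tvz dunzk
Hunk 2: at line 2 remove [sgrzy,robu] add [lxubj] -> 7 lines: giin avjjo tpo lxubj ydrtr tvz dunzk
Hunk 3: at line 2 remove [lxubj,ydrtr] add [hey] -> 6 lines: giin avjjo tpo hey tvz dunzk
Hunk 4: at line 2 remove [hey] add [ypas] -> 6 lines: giin avjjo tpo ypas tvz dunzk
Hunk 5: at line 1 remove [tpo,ypas] add [rfp] -> 5 lines: giin avjjo rfp tvz dunzk
Final line 1: giin

Answer: giin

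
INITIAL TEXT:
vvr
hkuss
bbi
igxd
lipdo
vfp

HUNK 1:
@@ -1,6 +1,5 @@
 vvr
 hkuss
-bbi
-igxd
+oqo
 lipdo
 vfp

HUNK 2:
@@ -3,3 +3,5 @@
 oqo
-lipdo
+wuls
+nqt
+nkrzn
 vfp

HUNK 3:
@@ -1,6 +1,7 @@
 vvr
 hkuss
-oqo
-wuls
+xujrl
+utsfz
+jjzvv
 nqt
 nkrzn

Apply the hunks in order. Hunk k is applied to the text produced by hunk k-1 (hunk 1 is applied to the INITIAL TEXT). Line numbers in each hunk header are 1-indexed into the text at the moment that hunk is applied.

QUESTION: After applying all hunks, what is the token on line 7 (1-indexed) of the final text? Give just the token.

Answer: nkrzn

Derivation:
Hunk 1: at line 1 remove [bbi,igxd] add [oqo] -> 5 lines: vvr hkuss oqo lipdo vfp
Hunk 2: at line 3 remove [lipdo] add [wuls,nqt,nkrzn] -> 7 lines: vvr hkuss oqo wuls nqt nkrzn vfp
Hunk 3: at line 1 remove [oqo,wuls] add [xujrl,utsfz,jjzvv] -> 8 lines: vvr hkuss xujrl utsfz jjzvv nqt nkrzn vfp
Final line 7: nkrzn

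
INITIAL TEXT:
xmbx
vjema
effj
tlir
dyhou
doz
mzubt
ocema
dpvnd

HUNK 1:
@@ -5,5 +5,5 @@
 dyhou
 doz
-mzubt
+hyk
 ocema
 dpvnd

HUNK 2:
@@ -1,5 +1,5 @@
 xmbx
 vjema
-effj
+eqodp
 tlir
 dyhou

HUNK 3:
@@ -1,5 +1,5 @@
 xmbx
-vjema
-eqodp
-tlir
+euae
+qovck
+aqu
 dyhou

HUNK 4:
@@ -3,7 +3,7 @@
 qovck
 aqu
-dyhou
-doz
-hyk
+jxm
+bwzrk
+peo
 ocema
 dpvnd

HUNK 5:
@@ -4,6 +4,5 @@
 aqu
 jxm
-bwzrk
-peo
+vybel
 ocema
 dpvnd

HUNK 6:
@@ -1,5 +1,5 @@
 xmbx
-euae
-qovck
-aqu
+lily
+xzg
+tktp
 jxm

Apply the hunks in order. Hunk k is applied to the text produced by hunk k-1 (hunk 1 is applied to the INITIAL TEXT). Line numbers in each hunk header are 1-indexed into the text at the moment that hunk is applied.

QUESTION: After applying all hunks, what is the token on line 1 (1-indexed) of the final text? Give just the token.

Answer: xmbx

Derivation:
Hunk 1: at line 5 remove [mzubt] add [hyk] -> 9 lines: xmbx vjema effj tlir dyhou doz hyk ocema dpvnd
Hunk 2: at line 1 remove [effj] add [eqodp] -> 9 lines: xmbx vjema eqodp tlir dyhou doz hyk ocema dpvnd
Hunk 3: at line 1 remove [vjema,eqodp,tlir] add [euae,qovck,aqu] -> 9 lines: xmbx euae qovck aqu dyhou doz hyk ocema dpvnd
Hunk 4: at line 3 remove [dyhou,doz,hyk] add [jxm,bwzrk,peo] -> 9 lines: xmbx euae qovck aqu jxm bwzrk peo ocema dpvnd
Hunk 5: at line 4 remove [bwzrk,peo] add [vybel] -> 8 lines: xmbx euae qovck aqu jxm vybel ocema dpvnd
Hunk 6: at line 1 remove [euae,qovck,aqu] add [lily,xzg,tktp] -> 8 lines: xmbx lily xzg tktp jxm vybel ocema dpvnd
Final line 1: xmbx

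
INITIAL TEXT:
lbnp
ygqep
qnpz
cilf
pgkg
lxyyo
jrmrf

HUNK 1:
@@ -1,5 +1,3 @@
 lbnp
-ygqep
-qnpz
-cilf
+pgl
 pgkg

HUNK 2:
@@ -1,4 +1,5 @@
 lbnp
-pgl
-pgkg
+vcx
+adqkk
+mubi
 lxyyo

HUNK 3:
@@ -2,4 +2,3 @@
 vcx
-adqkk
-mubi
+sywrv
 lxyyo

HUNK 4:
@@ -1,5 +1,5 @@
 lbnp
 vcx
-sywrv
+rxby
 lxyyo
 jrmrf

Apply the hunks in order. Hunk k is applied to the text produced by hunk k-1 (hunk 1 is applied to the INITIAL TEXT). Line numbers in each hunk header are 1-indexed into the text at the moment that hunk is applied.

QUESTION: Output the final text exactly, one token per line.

Hunk 1: at line 1 remove [ygqep,qnpz,cilf] add [pgl] -> 5 lines: lbnp pgl pgkg lxyyo jrmrf
Hunk 2: at line 1 remove [pgl,pgkg] add [vcx,adqkk,mubi] -> 6 lines: lbnp vcx adqkk mubi lxyyo jrmrf
Hunk 3: at line 2 remove [adqkk,mubi] add [sywrv] -> 5 lines: lbnp vcx sywrv lxyyo jrmrf
Hunk 4: at line 1 remove [sywrv] add [rxby] -> 5 lines: lbnp vcx rxby lxyyo jrmrf

Answer: lbnp
vcx
rxby
lxyyo
jrmrf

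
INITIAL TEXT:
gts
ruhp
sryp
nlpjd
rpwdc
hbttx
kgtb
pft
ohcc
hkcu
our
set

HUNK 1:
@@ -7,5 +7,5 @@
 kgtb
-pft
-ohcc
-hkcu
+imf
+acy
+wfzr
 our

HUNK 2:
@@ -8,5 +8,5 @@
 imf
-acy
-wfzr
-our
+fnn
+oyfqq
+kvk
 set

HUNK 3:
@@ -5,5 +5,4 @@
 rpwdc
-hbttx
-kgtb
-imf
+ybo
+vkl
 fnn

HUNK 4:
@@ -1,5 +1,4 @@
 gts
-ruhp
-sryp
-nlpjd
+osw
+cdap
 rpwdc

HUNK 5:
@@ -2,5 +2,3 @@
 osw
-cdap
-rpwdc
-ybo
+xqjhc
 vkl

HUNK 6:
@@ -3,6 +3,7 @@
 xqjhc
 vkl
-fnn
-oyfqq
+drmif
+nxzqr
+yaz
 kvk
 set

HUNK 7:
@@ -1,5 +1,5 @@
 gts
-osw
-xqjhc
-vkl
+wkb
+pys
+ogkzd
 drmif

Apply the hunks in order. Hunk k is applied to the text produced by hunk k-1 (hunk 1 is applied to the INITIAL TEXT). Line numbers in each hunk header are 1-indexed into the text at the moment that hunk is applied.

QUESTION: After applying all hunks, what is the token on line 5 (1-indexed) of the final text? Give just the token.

Hunk 1: at line 7 remove [pft,ohcc,hkcu] add [imf,acy,wfzr] -> 12 lines: gts ruhp sryp nlpjd rpwdc hbttx kgtb imf acy wfzr our set
Hunk 2: at line 8 remove [acy,wfzr,our] add [fnn,oyfqq,kvk] -> 12 lines: gts ruhp sryp nlpjd rpwdc hbttx kgtb imf fnn oyfqq kvk set
Hunk 3: at line 5 remove [hbttx,kgtb,imf] add [ybo,vkl] -> 11 lines: gts ruhp sryp nlpjd rpwdc ybo vkl fnn oyfqq kvk set
Hunk 4: at line 1 remove [ruhp,sryp,nlpjd] add [osw,cdap] -> 10 lines: gts osw cdap rpwdc ybo vkl fnn oyfqq kvk set
Hunk 5: at line 2 remove [cdap,rpwdc,ybo] add [xqjhc] -> 8 lines: gts osw xqjhc vkl fnn oyfqq kvk set
Hunk 6: at line 3 remove [fnn,oyfqq] add [drmif,nxzqr,yaz] -> 9 lines: gts osw xqjhc vkl drmif nxzqr yaz kvk set
Hunk 7: at line 1 remove [osw,xqjhc,vkl] add [wkb,pys,ogkzd] -> 9 lines: gts wkb pys ogkzd drmif nxzqr yaz kvk set
Final line 5: drmif

Answer: drmif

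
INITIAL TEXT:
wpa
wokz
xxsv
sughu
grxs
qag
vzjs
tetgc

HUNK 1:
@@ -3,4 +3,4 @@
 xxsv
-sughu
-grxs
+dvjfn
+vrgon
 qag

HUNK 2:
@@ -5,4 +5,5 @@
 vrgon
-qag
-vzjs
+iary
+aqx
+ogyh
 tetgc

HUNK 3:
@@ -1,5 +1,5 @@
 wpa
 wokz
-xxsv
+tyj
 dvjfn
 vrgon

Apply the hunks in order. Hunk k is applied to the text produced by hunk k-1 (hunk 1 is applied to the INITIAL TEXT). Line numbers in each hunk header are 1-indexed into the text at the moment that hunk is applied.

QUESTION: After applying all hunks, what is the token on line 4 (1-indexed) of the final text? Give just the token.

Answer: dvjfn

Derivation:
Hunk 1: at line 3 remove [sughu,grxs] add [dvjfn,vrgon] -> 8 lines: wpa wokz xxsv dvjfn vrgon qag vzjs tetgc
Hunk 2: at line 5 remove [qag,vzjs] add [iary,aqx,ogyh] -> 9 lines: wpa wokz xxsv dvjfn vrgon iary aqx ogyh tetgc
Hunk 3: at line 1 remove [xxsv] add [tyj] -> 9 lines: wpa wokz tyj dvjfn vrgon iary aqx ogyh tetgc
Final line 4: dvjfn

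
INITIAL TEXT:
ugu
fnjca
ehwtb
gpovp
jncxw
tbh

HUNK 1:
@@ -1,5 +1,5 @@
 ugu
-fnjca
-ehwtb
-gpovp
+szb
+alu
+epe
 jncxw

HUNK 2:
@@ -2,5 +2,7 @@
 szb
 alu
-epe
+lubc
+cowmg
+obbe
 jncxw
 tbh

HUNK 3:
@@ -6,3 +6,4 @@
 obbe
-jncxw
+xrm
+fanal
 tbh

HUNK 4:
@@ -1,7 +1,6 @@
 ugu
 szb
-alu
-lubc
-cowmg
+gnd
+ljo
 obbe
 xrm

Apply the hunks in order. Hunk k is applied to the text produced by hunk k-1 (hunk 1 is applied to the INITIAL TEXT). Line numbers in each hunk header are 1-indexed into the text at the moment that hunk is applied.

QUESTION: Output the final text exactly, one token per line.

Answer: ugu
szb
gnd
ljo
obbe
xrm
fanal
tbh

Derivation:
Hunk 1: at line 1 remove [fnjca,ehwtb,gpovp] add [szb,alu,epe] -> 6 lines: ugu szb alu epe jncxw tbh
Hunk 2: at line 2 remove [epe] add [lubc,cowmg,obbe] -> 8 lines: ugu szb alu lubc cowmg obbe jncxw tbh
Hunk 3: at line 6 remove [jncxw] add [xrm,fanal] -> 9 lines: ugu szb alu lubc cowmg obbe xrm fanal tbh
Hunk 4: at line 1 remove [alu,lubc,cowmg] add [gnd,ljo] -> 8 lines: ugu szb gnd ljo obbe xrm fanal tbh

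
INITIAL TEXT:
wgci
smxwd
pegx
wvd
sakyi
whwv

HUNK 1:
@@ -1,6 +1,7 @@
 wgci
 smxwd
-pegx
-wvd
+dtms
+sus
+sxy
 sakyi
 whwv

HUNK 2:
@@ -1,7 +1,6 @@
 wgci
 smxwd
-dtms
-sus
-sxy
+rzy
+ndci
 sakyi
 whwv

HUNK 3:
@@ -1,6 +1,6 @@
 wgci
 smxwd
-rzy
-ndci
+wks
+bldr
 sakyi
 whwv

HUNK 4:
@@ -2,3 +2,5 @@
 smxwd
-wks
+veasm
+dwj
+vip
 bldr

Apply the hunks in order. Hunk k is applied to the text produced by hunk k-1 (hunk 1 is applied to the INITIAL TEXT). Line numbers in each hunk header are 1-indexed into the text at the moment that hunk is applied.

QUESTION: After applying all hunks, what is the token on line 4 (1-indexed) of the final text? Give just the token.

Answer: dwj

Derivation:
Hunk 1: at line 1 remove [pegx,wvd] add [dtms,sus,sxy] -> 7 lines: wgci smxwd dtms sus sxy sakyi whwv
Hunk 2: at line 1 remove [dtms,sus,sxy] add [rzy,ndci] -> 6 lines: wgci smxwd rzy ndci sakyi whwv
Hunk 3: at line 1 remove [rzy,ndci] add [wks,bldr] -> 6 lines: wgci smxwd wks bldr sakyi whwv
Hunk 4: at line 2 remove [wks] add [veasm,dwj,vip] -> 8 lines: wgci smxwd veasm dwj vip bldr sakyi whwv
Final line 4: dwj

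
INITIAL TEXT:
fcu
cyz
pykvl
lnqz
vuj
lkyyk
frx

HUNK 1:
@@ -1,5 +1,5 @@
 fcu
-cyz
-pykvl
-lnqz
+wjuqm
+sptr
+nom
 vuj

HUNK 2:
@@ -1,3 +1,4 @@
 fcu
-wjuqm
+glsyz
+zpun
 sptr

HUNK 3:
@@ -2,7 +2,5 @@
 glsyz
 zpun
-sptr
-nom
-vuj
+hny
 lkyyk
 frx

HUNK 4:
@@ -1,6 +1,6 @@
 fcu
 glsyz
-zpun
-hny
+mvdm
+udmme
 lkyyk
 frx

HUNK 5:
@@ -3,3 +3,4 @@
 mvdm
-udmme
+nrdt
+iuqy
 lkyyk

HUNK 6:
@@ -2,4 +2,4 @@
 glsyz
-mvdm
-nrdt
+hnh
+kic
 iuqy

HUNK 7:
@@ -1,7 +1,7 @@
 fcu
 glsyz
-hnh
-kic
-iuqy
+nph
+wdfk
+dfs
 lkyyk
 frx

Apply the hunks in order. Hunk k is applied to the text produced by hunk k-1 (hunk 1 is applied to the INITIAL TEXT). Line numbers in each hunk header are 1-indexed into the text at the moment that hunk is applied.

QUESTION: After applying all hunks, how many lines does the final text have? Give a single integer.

Hunk 1: at line 1 remove [cyz,pykvl,lnqz] add [wjuqm,sptr,nom] -> 7 lines: fcu wjuqm sptr nom vuj lkyyk frx
Hunk 2: at line 1 remove [wjuqm] add [glsyz,zpun] -> 8 lines: fcu glsyz zpun sptr nom vuj lkyyk frx
Hunk 3: at line 2 remove [sptr,nom,vuj] add [hny] -> 6 lines: fcu glsyz zpun hny lkyyk frx
Hunk 4: at line 1 remove [zpun,hny] add [mvdm,udmme] -> 6 lines: fcu glsyz mvdm udmme lkyyk frx
Hunk 5: at line 3 remove [udmme] add [nrdt,iuqy] -> 7 lines: fcu glsyz mvdm nrdt iuqy lkyyk frx
Hunk 6: at line 2 remove [mvdm,nrdt] add [hnh,kic] -> 7 lines: fcu glsyz hnh kic iuqy lkyyk frx
Hunk 7: at line 1 remove [hnh,kic,iuqy] add [nph,wdfk,dfs] -> 7 lines: fcu glsyz nph wdfk dfs lkyyk frx
Final line count: 7

Answer: 7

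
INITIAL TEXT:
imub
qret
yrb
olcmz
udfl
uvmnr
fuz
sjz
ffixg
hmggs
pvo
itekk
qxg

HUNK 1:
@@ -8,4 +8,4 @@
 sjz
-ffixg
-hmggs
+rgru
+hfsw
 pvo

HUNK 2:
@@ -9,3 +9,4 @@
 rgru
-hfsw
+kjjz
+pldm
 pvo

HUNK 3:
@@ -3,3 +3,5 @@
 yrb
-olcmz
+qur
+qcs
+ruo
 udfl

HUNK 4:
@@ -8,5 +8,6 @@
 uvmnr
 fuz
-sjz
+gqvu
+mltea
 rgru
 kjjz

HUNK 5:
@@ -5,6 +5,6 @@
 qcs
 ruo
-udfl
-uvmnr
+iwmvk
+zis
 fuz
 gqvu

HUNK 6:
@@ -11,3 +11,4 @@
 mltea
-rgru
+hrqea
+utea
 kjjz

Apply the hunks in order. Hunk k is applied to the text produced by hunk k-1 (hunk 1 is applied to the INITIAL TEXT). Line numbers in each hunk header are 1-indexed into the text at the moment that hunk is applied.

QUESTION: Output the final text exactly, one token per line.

Hunk 1: at line 8 remove [ffixg,hmggs] add [rgru,hfsw] -> 13 lines: imub qret yrb olcmz udfl uvmnr fuz sjz rgru hfsw pvo itekk qxg
Hunk 2: at line 9 remove [hfsw] add [kjjz,pldm] -> 14 lines: imub qret yrb olcmz udfl uvmnr fuz sjz rgru kjjz pldm pvo itekk qxg
Hunk 3: at line 3 remove [olcmz] add [qur,qcs,ruo] -> 16 lines: imub qret yrb qur qcs ruo udfl uvmnr fuz sjz rgru kjjz pldm pvo itekk qxg
Hunk 4: at line 8 remove [sjz] add [gqvu,mltea] -> 17 lines: imub qret yrb qur qcs ruo udfl uvmnr fuz gqvu mltea rgru kjjz pldm pvo itekk qxg
Hunk 5: at line 5 remove [udfl,uvmnr] add [iwmvk,zis] -> 17 lines: imub qret yrb qur qcs ruo iwmvk zis fuz gqvu mltea rgru kjjz pldm pvo itekk qxg
Hunk 6: at line 11 remove [rgru] add [hrqea,utea] -> 18 lines: imub qret yrb qur qcs ruo iwmvk zis fuz gqvu mltea hrqea utea kjjz pldm pvo itekk qxg

Answer: imub
qret
yrb
qur
qcs
ruo
iwmvk
zis
fuz
gqvu
mltea
hrqea
utea
kjjz
pldm
pvo
itekk
qxg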